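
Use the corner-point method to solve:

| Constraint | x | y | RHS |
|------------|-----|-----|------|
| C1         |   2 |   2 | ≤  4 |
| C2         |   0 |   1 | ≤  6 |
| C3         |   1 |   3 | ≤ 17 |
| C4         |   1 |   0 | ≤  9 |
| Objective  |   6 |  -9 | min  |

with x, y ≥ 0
Each vertex is the intersection of two constraint boundaries that also satisfies all remaining constraints:
  x = 0 and y = 0 → (0, 0)
  2x + 2y = 4 and y = 0 → (2, 0)
  2x + 2y = 4 and x = 0 → (0, 2)

Evaluating z = 6x - 9y at each vertex:
  (0, 0): z = 0
  (2, 0): z = 12
  (0, 2): z = -18

The minimum is at (0, 2) with z = -18.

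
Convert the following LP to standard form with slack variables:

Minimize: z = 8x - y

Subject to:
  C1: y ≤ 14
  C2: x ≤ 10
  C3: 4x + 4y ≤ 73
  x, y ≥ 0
min z = 8x - y

s.t.
  y + s1 = 14
  x + s2 = 10
  4x + 4y + s3 = 73
  x, y, s1, s2, s3 ≥ 0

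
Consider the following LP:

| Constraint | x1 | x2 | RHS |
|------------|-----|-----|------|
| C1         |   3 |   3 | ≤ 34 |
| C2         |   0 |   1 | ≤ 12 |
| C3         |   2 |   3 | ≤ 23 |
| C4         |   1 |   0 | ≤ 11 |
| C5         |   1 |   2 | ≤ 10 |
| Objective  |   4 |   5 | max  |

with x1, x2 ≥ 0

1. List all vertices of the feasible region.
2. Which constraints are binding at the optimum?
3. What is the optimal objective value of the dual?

1. (0, 0), (10, 0), (0, 5)
2. C5, x2 ≥ 0
3. 40 (by strong duality, equal to the primal optimum)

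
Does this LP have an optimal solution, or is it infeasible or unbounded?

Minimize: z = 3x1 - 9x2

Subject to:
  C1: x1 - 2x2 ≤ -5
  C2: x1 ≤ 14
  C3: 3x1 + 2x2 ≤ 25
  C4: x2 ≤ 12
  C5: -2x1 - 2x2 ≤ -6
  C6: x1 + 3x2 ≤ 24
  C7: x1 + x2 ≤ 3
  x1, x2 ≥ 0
The point (0, 3) satisfies every constraint, so the LP is feasible; the constraints give x1 ≤ 14 and x2 ≤ 12, which with x1, x2 ≥ 0 keep the feasible region inside a bounded box. A feasible, bounded LP attains a finite optimum at a vertex.

Evaluating z = 3x1 - 9x2 at each vertex:
  (0.3333, 2.667): z = -23
  (0, 3): z = -27

Feasible with finite optimum z* = -27 at (0, 3).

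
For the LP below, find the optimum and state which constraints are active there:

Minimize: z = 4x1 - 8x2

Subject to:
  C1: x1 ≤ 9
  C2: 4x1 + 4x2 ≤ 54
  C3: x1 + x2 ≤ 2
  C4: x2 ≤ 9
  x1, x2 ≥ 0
Optimal: x1 = 0, x2 = 2
Slack at optimum:
  C1: slack = 9
  C2: slack = 46
  C3: slack = 0 (binding)
  C4: slack = 7
  x1 ≥ 0: x1 = 0 (binding)
  x2 ≥ 0: x2 = 2
Binding constraints: C3, x1 ≥ 0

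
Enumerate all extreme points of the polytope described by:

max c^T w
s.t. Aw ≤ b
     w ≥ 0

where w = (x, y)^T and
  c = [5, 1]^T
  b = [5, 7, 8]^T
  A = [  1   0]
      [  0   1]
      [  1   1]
Each vertex is the intersection of two constraint boundaries that also satisfies all remaining constraints:
  x = 0 and y = 0 → (0, 0)
  x = 5 and y = 0 → (5, 0)
  x = 5 and x + y = 8 → (5, 3)
  y = 7 and x + y = 8 → (1, 7)
  y = 7 and x = 0 → (0, 7)

Vertices: (0, 0), (5, 0), (5, 3), (1, 7), (0, 7)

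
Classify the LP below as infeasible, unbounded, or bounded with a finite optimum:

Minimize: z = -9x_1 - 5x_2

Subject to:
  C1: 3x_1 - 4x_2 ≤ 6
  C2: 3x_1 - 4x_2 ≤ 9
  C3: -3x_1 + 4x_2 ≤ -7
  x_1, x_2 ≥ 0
C1 requires 3x_1 - 4x_2 ≤ 6, while C3 (-3x_1 + 4x_2 ≤ -7) is equivalent to 3x_1 - 4x_2 ≥ 7. Together they would need 7 ≤ 3x_1 - 4x_2 ≤ 6, which is impossible since 7 > 6. No point satisfies all constraints.

Infeasible — the constraint set is empty.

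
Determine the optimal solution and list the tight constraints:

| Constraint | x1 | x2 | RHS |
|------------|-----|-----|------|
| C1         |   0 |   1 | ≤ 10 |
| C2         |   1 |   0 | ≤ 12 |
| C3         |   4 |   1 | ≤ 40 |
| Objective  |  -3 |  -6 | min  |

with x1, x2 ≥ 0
Optimal: x1 = 7.5, x2 = 10
Slack at optimum:
  C1: slack = 0 (binding)
  C2: slack = 4.5
  C3: slack = 0 (binding)
  x1 ≥ 0: x1 = 7.5
  x2 ≥ 0: x2 = 10
Binding constraints: C1, C3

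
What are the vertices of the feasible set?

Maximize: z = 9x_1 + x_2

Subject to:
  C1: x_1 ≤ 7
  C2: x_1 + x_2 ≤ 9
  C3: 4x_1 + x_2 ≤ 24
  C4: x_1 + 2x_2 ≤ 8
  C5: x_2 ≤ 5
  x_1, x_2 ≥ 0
Each vertex is the intersection of two constraint boundaries that also satisfies all remaining constraints:
  x_1 = 0 and x_2 = 0 → (0, 0)
  4x_1 + x_2 = 24 and x_2 = 0 → (6, 0)
  4x_1 + x_2 = 24 and x_1 + 2x_2 = 8 → (5.714, 1.143)
  x_1 + 2x_2 = 8 and x_1 = 0 → (0, 4)

Vertices: (0, 0), (6, 0), (5.714, 1.143), (0, 4)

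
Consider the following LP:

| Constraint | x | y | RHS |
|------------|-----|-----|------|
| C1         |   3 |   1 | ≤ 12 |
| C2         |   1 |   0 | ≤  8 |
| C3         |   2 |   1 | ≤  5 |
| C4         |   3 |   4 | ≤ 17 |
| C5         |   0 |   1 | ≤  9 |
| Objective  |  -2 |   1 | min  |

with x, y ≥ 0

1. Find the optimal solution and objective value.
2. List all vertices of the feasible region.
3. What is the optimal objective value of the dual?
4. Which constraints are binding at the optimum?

1. x = 2.5, y = 0, z = -5
2. (0, 0), (2.5, 0), (0.6, 3.8), (0, 4.25)
3. -5 (by strong duality, equal to the primal optimum)
4. C3, y ≥ 0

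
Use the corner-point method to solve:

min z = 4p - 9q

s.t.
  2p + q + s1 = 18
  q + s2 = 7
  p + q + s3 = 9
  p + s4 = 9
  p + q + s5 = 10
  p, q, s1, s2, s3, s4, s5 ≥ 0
p = 0, q = 7, z = -63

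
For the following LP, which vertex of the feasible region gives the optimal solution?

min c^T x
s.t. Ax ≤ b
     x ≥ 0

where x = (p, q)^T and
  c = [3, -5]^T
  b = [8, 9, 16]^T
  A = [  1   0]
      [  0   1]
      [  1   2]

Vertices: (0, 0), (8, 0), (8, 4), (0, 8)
Evaluating z = 3p - 5q at each vertex:
  (0, 0): z = 0
  (8, 0): z = 24
  (8, 4): z = 4
  (0, 8): z = -40

The smallest value is z = -40, attained at (0, 8).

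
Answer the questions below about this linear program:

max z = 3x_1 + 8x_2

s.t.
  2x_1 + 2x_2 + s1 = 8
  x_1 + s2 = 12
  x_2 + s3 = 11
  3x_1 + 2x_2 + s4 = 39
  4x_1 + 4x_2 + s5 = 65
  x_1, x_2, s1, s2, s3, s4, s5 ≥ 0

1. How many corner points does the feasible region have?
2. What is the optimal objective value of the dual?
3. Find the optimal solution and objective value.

1. 3
2. 32 (by strong duality, equal to the primal optimum)
3. x_1 = 0, x_2 = 4, z = 32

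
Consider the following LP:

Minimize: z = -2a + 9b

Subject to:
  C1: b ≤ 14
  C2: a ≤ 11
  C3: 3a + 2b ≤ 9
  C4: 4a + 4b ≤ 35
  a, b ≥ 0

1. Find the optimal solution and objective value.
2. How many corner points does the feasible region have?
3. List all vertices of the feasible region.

1. a = 3, b = 0, z = -6
2. 3
3. (0, 0), (3, 0), (0, 4.5)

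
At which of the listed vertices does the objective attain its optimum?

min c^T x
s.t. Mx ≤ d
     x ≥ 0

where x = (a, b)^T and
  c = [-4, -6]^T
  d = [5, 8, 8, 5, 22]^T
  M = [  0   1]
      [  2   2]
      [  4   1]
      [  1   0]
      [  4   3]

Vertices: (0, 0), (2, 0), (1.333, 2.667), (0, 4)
Evaluating z = -4a - 6b at each vertex:
  (0, 0): z = 0
  (2, 0): z = -8
  (1.333, 2.667): z = -21.33
  (0, 4): z = -24

The smallest value is z = -24, attained at (0, 4).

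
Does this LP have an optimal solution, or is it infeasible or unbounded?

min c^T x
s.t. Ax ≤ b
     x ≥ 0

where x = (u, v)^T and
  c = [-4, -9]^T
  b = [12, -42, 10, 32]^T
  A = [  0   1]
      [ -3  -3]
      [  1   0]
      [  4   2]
The point (2, 12) satisfies every constraint, so the LP is feasible; the constraints give u ≤ 10 and v ≤ 12, which with u, v ≥ 0 keep the feasible region inside a bounded box. A feasible, bounded LP attains a finite optimum at a vertex.

Bounded optimum: z* = -116 at (2, 12).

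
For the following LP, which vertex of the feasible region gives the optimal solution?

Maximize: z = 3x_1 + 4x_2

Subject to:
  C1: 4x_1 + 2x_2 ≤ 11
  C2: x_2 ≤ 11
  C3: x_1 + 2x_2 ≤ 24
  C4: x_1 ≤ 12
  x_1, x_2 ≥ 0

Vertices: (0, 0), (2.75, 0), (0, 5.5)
(0, 5.5) with z = 22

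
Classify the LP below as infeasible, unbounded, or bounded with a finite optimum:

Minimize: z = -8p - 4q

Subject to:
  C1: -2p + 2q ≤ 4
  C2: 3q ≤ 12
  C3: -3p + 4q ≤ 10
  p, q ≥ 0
Feasible point: (0, 0) satisfies every constraint, so the LP is feasible.
Direction d = (1, 0): for each constraint row a, a·d ≤ 0 —
  (-2)(1) + (2)(0) = -2 ≤ 0
  (0)(1) + (3)(0) = 0 ≤ 0
  (-3)(1) + (4)(0) = -3 ≤ 0
and d ≥ 0, so (0, 0) + t·d stays feasible for every t ≥ 0. Along this ray z = -8p - 4q changes by -8 per unit t, so z → −∞.

Unbounded: there is a feasible ray along which z → −∞.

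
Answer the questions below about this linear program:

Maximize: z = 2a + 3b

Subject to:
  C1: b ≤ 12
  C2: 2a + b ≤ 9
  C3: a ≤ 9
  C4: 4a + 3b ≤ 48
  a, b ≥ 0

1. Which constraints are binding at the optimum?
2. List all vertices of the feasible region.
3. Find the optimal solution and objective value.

1. C2, a ≥ 0
2. (0, 0), (4.5, 0), (0, 9)
3. a = 0, b = 9, z = 27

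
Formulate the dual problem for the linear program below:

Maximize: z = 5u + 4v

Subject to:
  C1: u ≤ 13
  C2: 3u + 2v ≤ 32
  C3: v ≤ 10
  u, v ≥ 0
Minimize: z = 13y1 + 32y2 + 10y3

Subject to:
  C1: -y1 - 3y2 ≤ -5
  C2: -2y2 - y3 ≤ -4
  y1, y2, y3 ≥ 0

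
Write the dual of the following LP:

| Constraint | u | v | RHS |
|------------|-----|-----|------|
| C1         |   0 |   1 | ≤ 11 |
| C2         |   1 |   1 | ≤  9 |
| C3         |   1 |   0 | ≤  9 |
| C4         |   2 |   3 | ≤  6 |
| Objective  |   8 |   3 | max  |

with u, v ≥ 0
Minimize: z = 11y1 + 9y2 + 9y3 + 6y4

Subject to:
  C1: -y2 - y3 - 2y4 ≤ -8
  C2: -y1 - y2 - 3y4 ≤ -3
  y1, y2, y3, y4 ≥ 0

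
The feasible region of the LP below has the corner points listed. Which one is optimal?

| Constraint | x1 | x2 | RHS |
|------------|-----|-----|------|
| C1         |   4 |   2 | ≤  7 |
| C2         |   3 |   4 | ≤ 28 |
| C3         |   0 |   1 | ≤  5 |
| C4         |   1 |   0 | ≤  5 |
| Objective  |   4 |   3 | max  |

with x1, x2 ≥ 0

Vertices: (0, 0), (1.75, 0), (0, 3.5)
(0, 3.5) with z = 10.5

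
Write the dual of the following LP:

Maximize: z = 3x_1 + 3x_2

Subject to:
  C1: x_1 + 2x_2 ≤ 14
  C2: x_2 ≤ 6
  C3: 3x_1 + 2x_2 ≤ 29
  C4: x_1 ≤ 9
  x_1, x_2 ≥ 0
Minimize: z = 14y1 + 6y2 + 29y3 + 9y4

Subject to:
  C1: -y1 - 3y3 - y4 ≤ -3
  C2: -2y1 - y2 - 2y3 ≤ -3
  y1, y2, y3, y4 ≥ 0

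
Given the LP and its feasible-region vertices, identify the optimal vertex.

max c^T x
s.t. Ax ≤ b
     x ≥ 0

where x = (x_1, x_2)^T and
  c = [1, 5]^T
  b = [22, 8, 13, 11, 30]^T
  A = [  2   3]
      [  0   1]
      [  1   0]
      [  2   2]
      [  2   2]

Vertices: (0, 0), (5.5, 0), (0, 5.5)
Evaluating z = x_1 + 5x_2 at each vertex:
  (0, 0): z = 0
  (5.5, 0): z = 5.5
  (0, 5.5): z = 27.5

The largest value is z = 27.5, attained at (0, 5.5).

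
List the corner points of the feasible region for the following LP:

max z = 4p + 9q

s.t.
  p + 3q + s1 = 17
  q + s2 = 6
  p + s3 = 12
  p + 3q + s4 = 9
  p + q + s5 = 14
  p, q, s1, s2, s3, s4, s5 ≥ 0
Each vertex is the intersection of two constraint boundaries that also satisfies all remaining constraints:
  p = 0 and q = 0 → (0, 0)
  p + 3q = 9 and q = 0 → (9, 0)
  p + 3q = 9 and p = 0 → (0, 3)

Vertices: (0, 0), (9, 0), (0, 3)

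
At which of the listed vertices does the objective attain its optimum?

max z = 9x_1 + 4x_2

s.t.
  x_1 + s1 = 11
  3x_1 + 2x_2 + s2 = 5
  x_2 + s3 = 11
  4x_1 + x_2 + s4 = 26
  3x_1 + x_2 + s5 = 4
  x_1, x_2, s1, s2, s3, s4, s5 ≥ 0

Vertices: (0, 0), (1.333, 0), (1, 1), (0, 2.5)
Evaluating z = 9x_1 + 4x_2 at each vertex:
  (0, 0): z = 0
  (1.333, 0): z = 12
  (1, 1): z = 13
  (0, 2.5): z = 10

The largest value is z = 13, attained at (1, 1).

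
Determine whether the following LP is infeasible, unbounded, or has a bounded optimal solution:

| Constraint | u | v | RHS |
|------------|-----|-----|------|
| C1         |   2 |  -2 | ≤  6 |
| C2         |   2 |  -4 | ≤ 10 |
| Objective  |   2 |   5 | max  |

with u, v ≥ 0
Feasible point: (0, 0) satisfies every constraint, so the LP is feasible.
Direction d = (0, 1): for each constraint row a, a·d ≤ 0 —
  (2)(0) + (-2)(1) = -2 ≤ 0
  (2)(0) + (-4)(1) = -4 ≤ 0
and d ≥ 0, so (0, 0) + t·d stays feasible for every t ≥ 0. Along this ray z = 2u + 5v changes by 5 per unit t, so z → +∞.

The LP is unbounded; z can be made arbitrarily large.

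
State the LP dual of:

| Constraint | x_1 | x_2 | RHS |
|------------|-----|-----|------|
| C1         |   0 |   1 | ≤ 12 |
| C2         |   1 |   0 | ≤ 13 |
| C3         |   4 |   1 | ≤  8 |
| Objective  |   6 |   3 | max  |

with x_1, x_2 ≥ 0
Minimize: z = 12y1 + 13y2 + 8y3

Subject to:
  C1: -y2 - 4y3 ≤ -6
  C2: -y1 - y3 ≤ -3
  y1, y2, y3 ≥ 0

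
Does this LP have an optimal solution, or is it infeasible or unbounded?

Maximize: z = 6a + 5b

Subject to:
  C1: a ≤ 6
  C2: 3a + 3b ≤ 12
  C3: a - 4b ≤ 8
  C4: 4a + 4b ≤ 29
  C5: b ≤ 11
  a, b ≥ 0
The point (4, 0) satisfies every constraint, so the LP is feasible; the constraints give a ≤ 6 and b ≤ 11, which with a, b ≥ 0 keep the feasible region inside a bounded box. A feasible, bounded LP attains a finite optimum at a vertex.

Evaluating z = 6a + 5b at each vertex:
  (0, 0): z = 0
  (4, 0): z = 24
  (0, 4): z = 20

Bounded optimum: z* = 24 at (4, 0).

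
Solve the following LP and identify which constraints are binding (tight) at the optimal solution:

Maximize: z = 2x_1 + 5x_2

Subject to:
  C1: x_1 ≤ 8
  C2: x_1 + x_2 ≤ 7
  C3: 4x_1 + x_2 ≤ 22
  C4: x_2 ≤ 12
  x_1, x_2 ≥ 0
Optimal: x_1 = 0, x_2 = 7
Slack at optimum:
  C1: slack = 8
  C2: slack = 0 (binding)
  C3: slack = 15
  C4: slack = 5
  x_1 ≥ 0: x_1 = 0 (binding)
  x_2 ≥ 0: x_2 = 7
Binding constraints: C2, x_1 ≥ 0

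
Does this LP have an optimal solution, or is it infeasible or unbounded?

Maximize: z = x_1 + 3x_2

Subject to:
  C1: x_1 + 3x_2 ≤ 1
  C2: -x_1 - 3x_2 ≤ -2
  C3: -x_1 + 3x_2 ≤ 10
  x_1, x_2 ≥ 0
C1 requires x_1 + 3x_2 ≤ 1, while C2 (-x_1 - 3x_2 ≤ -2) is equivalent to x_1 + 3x_2 ≥ 2. Together they would need 2 ≤ x_1 + 3x_2 ≤ 1, which is impossible since 2 > 1. No point satisfies all constraints.

The feasible region is empty; the LP is infeasible.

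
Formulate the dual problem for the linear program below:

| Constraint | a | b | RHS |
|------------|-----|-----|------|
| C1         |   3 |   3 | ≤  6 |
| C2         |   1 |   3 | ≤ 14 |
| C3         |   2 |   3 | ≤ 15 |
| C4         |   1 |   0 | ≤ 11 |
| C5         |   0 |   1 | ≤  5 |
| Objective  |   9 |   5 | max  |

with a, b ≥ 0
Minimize: z = 6y1 + 14y2 + 15y3 + 11y4 + 5y5

Subject to:
  C1: -3y1 - y2 - 2y3 - y4 ≤ -9
  C2: -3y1 - 3y2 - 3y3 - y5 ≤ -5
  y1, y2, y3, y4, y5 ≥ 0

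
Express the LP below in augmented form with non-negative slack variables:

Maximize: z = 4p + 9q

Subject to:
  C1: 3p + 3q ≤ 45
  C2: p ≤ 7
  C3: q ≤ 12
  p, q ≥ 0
max z = 4p + 9q

s.t.
  3p + 3q + s1 = 45
  p + s2 = 7
  q + s3 = 12
  p, q, s1, s2, s3 ≥ 0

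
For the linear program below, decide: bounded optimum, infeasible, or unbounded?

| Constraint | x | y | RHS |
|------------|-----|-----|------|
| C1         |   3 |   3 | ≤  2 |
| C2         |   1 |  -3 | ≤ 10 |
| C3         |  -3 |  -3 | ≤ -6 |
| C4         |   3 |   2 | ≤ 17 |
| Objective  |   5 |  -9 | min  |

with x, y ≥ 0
C1 requires 3x + 3y ≤ 2, while C3 (-3x - 3y ≤ -6) is equivalent to 3x + 3y ≥ 6. Together they would need 6 ≤ 3x + 3y ≤ 2, which is impossible since 6 > 2. No point satisfies all constraints.

Infeasible: no point satisfies all constraints simultaneously.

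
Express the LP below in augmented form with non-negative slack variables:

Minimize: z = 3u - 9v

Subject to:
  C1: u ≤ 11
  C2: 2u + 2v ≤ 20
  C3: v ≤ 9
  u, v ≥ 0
min z = 3u - 9v

s.t.
  u + s1 = 11
  2u + 2v + s2 = 20
  v + s3 = 9
  u, v, s1, s2, s3 ≥ 0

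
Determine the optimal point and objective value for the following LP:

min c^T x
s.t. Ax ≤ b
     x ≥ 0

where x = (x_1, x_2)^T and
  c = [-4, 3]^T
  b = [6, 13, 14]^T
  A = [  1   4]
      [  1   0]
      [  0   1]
x_1 = 6, x_2 = 0, z = -24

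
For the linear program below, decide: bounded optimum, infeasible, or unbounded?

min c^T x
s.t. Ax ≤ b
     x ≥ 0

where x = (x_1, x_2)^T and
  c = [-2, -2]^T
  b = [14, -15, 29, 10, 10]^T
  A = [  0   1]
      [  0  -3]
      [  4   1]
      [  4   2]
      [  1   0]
The point (0, 5) satisfies every constraint, so the LP is feasible; the constraints give x_1 ≤ 10 and x_2 ≤ 14, which with x_1, x_2 ≥ 0 keep the feasible region inside a bounded box. A feasible, bounded LP attains a finite optimum at a vertex.

Evaluating z = -2x_1 - 2x_2 at each vertex:
  (0, 5): z = -10

The LP has an optimal solution: (0, 5) with z = -10.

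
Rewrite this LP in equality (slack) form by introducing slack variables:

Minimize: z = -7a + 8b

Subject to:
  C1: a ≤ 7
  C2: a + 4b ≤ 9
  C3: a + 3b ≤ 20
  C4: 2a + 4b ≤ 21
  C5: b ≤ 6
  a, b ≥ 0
min z = -7a + 8b

s.t.
  a + s1 = 7
  a + 4b + s2 = 9
  a + 3b + s3 = 20
  2a + 4b + s4 = 21
  b + s5 = 6
  a, b, s1, s2, s3, s4, s5 ≥ 0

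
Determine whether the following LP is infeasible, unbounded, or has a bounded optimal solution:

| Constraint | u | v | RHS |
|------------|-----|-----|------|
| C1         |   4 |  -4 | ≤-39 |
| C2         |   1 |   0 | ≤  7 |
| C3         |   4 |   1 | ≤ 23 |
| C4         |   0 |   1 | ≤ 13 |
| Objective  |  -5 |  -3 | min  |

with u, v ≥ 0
The point (2.5, 13) satisfies every constraint, so the LP is feasible; the constraints give u ≤ 7 and v ≤ 13, which with u, v ≥ 0 keep the feasible region inside a bounded box. A feasible, bounded LP attains a finite optimum at a vertex.

Evaluating z = -5u - 3v at each vertex:
  (0, 9.75): z = -29.25
  (2.65, 12.4): z = -50.45
  (2.5, 13): z = -51.5
  (0, 13): z = -39

The LP has an optimal solution: (2.5, 13) with z = -51.5.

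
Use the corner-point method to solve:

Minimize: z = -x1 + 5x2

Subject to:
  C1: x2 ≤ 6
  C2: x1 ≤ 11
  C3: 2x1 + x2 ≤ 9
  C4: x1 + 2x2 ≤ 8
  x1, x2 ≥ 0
x1 = 4.5, x2 = 0, z = -4.5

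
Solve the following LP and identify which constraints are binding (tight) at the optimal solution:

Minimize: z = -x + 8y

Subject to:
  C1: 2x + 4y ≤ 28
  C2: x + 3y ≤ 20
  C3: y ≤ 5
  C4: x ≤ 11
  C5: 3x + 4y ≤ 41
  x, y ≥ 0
Optimal: x = 11, y = 0
Binding: C4, y ≥ 0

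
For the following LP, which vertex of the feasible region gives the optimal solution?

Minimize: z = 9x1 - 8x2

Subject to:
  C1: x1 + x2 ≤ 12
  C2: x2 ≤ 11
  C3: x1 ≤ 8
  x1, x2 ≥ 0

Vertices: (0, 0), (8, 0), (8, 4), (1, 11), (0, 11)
(0, 11) with z = -88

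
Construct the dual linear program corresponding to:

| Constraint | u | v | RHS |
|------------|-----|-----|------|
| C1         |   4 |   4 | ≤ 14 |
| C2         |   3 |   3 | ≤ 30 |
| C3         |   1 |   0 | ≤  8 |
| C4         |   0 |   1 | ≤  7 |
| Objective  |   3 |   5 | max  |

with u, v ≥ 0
Minimize: z = 14y1 + 30y2 + 8y3 + 7y4

Subject to:
  C1: -4y1 - 3y2 - y3 ≤ -3
  C2: -4y1 - 3y2 - y4 ≤ -5
  y1, y2, y3, y4 ≥ 0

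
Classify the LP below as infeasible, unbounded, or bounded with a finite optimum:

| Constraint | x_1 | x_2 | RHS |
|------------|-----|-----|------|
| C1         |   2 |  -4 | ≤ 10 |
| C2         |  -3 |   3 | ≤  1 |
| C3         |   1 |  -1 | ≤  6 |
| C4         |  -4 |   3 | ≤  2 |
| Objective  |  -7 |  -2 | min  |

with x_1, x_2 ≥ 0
Feasible point: (0, 0) satisfies every constraint, so the LP is feasible.
Direction d = (1, 1): for each constraint row a, a·d ≤ 0 —
  (2)(1) + (-4)(1) = -2 ≤ 0
  (-3)(1) + (3)(1) = 0 ≤ 0
  (1)(1) + (-1)(1) = 0 ≤ 0
  (-4)(1) + (3)(1) = -1 ≤ 0
and d ≥ 0, so (0, 0) + t·d stays feasible for every t ≥ 0. Along this ray z = -7x_1 - 2x_2 changes by -9 per unit t, so z → −∞.

Unbounded: there is a feasible ray along which z → −∞.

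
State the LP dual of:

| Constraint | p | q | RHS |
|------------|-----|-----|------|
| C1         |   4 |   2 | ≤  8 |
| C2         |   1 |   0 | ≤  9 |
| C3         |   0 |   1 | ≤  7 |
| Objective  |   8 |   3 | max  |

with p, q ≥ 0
Minimize: z = 8y1 + 9y2 + 7y3

Subject to:
  C1: -4y1 - y2 ≤ -8
  C2: -2y1 - y3 ≤ -3
  y1, y2, y3 ≥ 0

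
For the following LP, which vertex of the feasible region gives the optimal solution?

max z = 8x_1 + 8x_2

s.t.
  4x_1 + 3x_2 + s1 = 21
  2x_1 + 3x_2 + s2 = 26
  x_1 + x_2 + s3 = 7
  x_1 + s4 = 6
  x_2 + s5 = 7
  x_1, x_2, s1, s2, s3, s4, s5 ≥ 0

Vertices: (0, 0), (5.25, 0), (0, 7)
(0, 7) with z = 56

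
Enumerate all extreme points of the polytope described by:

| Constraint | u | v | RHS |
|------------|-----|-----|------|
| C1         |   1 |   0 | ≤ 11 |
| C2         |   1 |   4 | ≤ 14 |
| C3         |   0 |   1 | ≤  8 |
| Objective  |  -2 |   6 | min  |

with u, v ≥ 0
Each vertex is the intersection of two constraint boundaries that also satisfies all remaining constraints:
  u = 0 and v = 0 → (0, 0)
  u = 11 and v = 0 → (11, 0)
  u = 11 and u + 4v = 14 → (11, 0.75)
  u + 4v = 14 and u = 0 → (0, 3.5)

Vertices: (0, 0), (11, 0), (11, 0.75), (0, 3.5)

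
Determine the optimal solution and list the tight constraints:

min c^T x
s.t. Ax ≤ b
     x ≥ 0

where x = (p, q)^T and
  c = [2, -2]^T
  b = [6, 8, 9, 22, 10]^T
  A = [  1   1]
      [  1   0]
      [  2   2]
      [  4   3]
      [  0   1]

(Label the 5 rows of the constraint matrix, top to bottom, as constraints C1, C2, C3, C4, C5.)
Optimal: p = 0, q = 4.5
Slack at optimum:
  C1: slack = 1.5
  C2: slack = 8
  C3: slack = 0 (binding)
  C4: slack = 8.5
  C5: slack = 5.5
  p ≥ 0: p = 0 (binding)
  q ≥ 0: q = 4.5
Binding constraints: C3, p ≥ 0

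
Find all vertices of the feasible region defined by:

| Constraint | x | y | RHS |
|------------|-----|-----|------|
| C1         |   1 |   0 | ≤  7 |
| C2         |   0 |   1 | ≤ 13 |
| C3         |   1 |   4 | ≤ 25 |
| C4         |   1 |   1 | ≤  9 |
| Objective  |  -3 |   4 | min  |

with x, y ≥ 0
Each vertex is the intersection of two constraint boundaries that also satisfies all remaining constraints:
  x = 0 and y = 0 → (0, 0)
  x = 7 and y = 0 → (7, 0)
  x = 7 and x + y = 9 → (7, 2)
  x + 4y = 25 and x + y = 9 → (3.667, 5.333)
  x + 4y = 25 and x = 0 → (0, 6.25)

Vertices: (0, 0), (7, 0), (7, 2), (3.667, 5.333), (0, 6.25)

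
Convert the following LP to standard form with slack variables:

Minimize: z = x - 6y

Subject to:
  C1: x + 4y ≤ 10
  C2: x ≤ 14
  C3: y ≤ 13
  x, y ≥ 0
min z = x - 6y

s.t.
  x + 4y + s1 = 10
  x + s2 = 14
  y + s3 = 13
  x, y, s1, s2, s3 ≥ 0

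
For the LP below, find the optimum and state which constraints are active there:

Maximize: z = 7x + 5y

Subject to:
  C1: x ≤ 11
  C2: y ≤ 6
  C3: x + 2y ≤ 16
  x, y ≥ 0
Optimal: x = 11, y = 2.5
Binding: C1, C3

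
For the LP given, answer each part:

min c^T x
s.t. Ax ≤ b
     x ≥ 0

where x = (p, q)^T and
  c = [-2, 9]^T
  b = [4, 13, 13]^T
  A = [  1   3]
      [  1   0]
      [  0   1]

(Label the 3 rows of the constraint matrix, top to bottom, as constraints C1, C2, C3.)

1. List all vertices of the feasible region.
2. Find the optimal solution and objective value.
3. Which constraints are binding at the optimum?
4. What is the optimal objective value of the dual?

1. (0, 0), (4, 0), (0, 1.333)
2. p = 4, q = 0, z = -8
3. C1, q ≥ 0
4. -8 (by strong duality, equal to the primal optimum)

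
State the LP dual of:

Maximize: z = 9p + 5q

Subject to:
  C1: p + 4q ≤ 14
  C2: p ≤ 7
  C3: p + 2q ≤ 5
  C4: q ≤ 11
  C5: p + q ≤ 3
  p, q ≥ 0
Minimize: z = 14y1 + 7y2 + 5y3 + 11y4 + 3y5

Subject to:
  C1: -y1 - y2 - y3 - y5 ≤ -9
  C2: -4y1 - 2y3 - y4 - y5 ≤ -5
  y1, y2, y3, y4, y5 ≥ 0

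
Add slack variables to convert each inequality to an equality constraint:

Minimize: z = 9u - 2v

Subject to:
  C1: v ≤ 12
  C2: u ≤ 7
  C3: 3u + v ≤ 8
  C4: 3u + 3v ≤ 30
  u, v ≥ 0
min z = 9u - 2v

s.t.
  v + s1 = 12
  u + s2 = 7
  3u + v + s3 = 8
  3u + 3v + s4 = 30
  u, v, s1, s2, s3, s4 ≥ 0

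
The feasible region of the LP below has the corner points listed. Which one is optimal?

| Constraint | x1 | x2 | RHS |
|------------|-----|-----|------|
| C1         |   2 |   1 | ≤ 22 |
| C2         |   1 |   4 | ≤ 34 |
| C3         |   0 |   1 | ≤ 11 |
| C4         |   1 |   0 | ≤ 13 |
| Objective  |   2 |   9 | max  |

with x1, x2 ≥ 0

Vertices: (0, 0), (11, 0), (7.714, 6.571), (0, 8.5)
Evaluating z = 2x1 + 9x2 at each vertex:
  (0, 0): z = 0
  (11, 0): z = 22
  (7.714, 6.571): z = 74.57
  (0, 8.5): z = 76.5

The largest value is z = 76.5, attained at (0, 8.5).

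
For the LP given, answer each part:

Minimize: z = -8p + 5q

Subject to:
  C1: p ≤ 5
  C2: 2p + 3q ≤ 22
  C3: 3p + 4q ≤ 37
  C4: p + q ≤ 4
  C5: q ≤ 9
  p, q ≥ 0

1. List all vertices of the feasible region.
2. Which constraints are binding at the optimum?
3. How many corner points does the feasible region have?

1. (0, 0), (4, 0), (0, 4)
2. C4, q ≥ 0
3. 3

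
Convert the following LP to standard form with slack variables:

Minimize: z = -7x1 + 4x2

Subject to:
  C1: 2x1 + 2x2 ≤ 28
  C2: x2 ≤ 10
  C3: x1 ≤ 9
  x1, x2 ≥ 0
min z = -7x1 + 4x2

s.t.
  2x1 + 2x2 + s1 = 28
  x2 + s2 = 10
  x1 + s3 = 9
  x1, x2, s1, s2, s3 ≥ 0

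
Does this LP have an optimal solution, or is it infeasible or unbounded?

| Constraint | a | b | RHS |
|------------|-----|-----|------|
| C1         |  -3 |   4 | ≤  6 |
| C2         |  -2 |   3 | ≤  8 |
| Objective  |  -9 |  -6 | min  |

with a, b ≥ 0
Feasible point: (0, 0) satisfies every constraint, so the LP is feasible.
Direction d = (1, 0): for each constraint row a, a·d ≤ 0 —
  (-3)(1) + (4)(0) = -3 ≤ 0
  (-2)(1) + (3)(0) = -2 ≤ 0
and d ≥ 0, so (0, 0) + t·d stays feasible for every t ≥ 0. Along this ray z = -9a - 6b changes by -9 per unit t, so z → −∞.

Unbounded — the objective can decrease without bound over the feasible region.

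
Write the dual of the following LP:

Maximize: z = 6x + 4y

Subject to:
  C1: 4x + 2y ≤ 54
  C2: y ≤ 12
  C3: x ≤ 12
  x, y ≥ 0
Minimize: z = 54y1 + 12y2 + 12y3

Subject to:
  C1: -4y1 - y3 ≤ -6
  C2: -2y1 - y2 ≤ -4
  y1, y2, y3 ≥ 0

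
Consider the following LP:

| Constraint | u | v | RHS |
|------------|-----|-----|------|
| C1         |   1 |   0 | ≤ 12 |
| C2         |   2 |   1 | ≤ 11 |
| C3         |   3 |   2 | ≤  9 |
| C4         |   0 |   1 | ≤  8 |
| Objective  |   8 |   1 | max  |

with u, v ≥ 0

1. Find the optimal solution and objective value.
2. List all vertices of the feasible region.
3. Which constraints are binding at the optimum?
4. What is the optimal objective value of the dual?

1. u = 3, v = 0, z = 24
2. (0, 0), (3, 0), (0, 4.5)
3. C3, v ≥ 0
4. 24 (by strong duality, equal to the primal optimum)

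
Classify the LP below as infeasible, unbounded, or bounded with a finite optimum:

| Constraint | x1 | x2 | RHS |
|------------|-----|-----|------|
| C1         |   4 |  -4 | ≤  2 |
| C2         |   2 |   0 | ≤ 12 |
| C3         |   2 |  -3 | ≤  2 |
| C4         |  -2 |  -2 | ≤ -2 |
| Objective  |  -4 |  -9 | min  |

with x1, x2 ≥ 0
Feasible point: (0, 1) satisfies every constraint, so the LP is feasible.
Direction d = (0, 1): for each constraint row a, a·d ≤ 0 —
  (4)(0) + (-4)(1) = -4 ≤ 0
  (2)(0) + (0)(1) = 0 ≤ 0
  (2)(0) + (-3)(1) = -3 ≤ 0
  (-2)(0) + (-2)(1) = -2 ≤ 0
and d ≥ 0, so (0, 1) + t·d stays feasible for every t ≥ 0. Along this ray z = -4x1 - 9x2 changes by -9 per unit t, so z → −∞.

The LP is unbounded; z can be made arbitrarily small.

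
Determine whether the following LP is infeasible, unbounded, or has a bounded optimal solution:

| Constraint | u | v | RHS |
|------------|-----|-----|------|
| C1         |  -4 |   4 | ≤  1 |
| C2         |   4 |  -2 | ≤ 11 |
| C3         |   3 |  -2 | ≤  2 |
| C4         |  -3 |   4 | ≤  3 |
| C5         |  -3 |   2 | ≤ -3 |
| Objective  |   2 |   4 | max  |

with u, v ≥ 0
C3 requires 3u - 2v ≤ 2, while C5 (-3u + 2v ≤ -3) is equivalent to 3u - 2v ≥ 3. Together they would need 3 ≤ 3u - 2v ≤ 2, which is impossible since 3 > 2. No point satisfies all constraints.

The feasible region is empty; the LP is infeasible.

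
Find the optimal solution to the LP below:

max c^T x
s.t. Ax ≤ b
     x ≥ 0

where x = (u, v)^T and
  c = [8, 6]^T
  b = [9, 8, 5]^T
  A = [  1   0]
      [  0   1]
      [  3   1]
Each vertex is the intersection of two constraint boundaries that also satisfies all remaining constraints:
  u = 0 and v = 0 → (0, 0)
  3u + v = 5 and v = 0 → (1.667, 0)
  3u + v = 5 and u = 0 → (0, 5)

Evaluating z = 8u + 6v at each vertex:
  (0, 0): z = 0
  (1.667, 0): z = 13.33
  (0, 5): z = 30

The maximum is at (0, 5) with z = 30.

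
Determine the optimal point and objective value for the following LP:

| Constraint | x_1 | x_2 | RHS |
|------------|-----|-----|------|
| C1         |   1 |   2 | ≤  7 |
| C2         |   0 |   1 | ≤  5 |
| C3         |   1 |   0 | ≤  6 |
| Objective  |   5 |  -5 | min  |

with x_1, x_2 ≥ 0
x_1 = 0, x_2 = 3.5, z = -17.5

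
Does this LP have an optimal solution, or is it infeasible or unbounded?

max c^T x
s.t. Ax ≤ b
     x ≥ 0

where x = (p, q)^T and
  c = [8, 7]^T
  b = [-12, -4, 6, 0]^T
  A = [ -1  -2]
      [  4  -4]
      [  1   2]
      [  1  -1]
One constraint requires p + 2q ≤ 6, while the constraint -p - 2q ≤ -12 is equivalent to p + 2q ≥ 12. Together they would need 12 ≤ p + 2q ≤ 6, which is impossible since 12 > 6. No point satisfies all constraints.

Infeasible: no point satisfies all constraints simultaneously.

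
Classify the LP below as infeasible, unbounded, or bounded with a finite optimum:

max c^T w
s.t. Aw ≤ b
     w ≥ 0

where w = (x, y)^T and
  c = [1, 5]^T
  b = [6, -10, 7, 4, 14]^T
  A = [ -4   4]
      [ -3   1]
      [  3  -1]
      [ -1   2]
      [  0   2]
One constraint requires 3x - y ≤ 7, while the constraint -3x + y ≤ -10 is equivalent to 3x - y ≥ 10. Together they would need 10 ≤ 3x - y ≤ 7, which is impossible since 10 > 7. No point satisfies all constraints.

Infeasible — the constraint set is empty.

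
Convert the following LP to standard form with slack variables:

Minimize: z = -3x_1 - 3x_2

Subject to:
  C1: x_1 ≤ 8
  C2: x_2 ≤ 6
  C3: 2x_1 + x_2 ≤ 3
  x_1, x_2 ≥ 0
min z = -3x_1 - 3x_2

s.t.
  x_1 + s1 = 8
  x_2 + s2 = 6
  2x_1 + x_2 + s3 = 3
  x_1, x_2, s1, s2, s3 ≥ 0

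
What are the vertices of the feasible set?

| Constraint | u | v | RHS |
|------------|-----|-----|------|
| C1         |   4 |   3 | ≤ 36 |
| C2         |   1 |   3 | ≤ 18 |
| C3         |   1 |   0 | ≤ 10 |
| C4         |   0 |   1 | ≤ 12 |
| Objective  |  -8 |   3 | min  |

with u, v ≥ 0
Each vertex is the intersection of two constraint boundaries that also satisfies all remaining constraints:
  u = 0 and v = 0 → (0, 0)
  4u + 3v = 36 and v = 0 → (9, 0)
  4u + 3v = 36 and u + 3v = 18 → (6, 4)
  u + 3v = 18 and u = 0 → (0, 6)

Vertices: (0, 0), (9, 0), (6, 4), (0, 6)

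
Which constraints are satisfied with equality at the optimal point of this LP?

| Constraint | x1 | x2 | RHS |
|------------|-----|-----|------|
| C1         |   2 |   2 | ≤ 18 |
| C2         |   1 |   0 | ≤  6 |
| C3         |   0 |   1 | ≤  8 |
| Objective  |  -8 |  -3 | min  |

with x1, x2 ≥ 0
Optimal: x1 = 6, x2 = 3
Slack at optimum:
  C1: slack = 0 (binding)
  C2: slack = 0 (binding)
  C3: slack = 5
  x1 ≥ 0: x1 = 6
  x2 ≥ 0: x2 = 3
Binding constraints: C1, C2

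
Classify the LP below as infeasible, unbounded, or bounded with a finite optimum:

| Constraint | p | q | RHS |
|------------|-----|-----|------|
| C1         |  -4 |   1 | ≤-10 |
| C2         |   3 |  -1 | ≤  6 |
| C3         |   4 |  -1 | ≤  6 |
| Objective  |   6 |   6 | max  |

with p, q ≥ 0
C3 requires 4p - q ≤ 6, while C1 (-4p + q ≤ -10) is equivalent to 4p - q ≥ 10. Together they would need 10 ≤ 4p - q ≤ 6, which is impossible since 10 > 6. No point satisfies all constraints.

Infeasible — the constraint set is empty.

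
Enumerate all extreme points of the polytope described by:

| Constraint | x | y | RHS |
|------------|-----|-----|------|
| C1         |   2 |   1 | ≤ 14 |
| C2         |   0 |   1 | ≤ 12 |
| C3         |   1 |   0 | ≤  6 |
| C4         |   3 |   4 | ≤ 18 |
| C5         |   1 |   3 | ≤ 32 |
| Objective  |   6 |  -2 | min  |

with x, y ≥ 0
Each vertex is the intersection of two constraint boundaries that also satisfies all remaining constraints:
  x = 0 and y = 0 → (0, 0)
  x = 6 and 3x + 4y = 18 → (6, 0)
  3x + 4y = 18 and x = 0 → (0, 4.5)

Vertices: (0, 0), (6, 0), (0, 4.5)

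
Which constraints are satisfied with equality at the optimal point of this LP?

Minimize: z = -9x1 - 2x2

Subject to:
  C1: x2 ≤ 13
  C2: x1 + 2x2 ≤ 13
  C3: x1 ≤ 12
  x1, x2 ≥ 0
Optimal: x1 = 12, x2 = 0.5
Slack at optimum:
  C1: slack = 12.5
  C2: slack = 0 (binding)
  C3: slack = 0 (binding)
  x1 ≥ 0: x1 = 12
  x2 ≥ 0: x2 = 0.5
Binding constraints: C2, C3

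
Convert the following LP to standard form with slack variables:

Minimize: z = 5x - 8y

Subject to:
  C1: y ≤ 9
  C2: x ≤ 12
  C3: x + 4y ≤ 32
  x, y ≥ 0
min z = 5x - 8y

s.t.
  y + s1 = 9
  x + s2 = 12
  x + 4y + s3 = 32
  x, y, s1, s2, s3 ≥ 0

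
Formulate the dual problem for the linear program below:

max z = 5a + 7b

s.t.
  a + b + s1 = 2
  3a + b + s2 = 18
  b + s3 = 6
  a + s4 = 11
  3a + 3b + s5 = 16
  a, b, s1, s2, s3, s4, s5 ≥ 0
Minimize: z = 2y1 + 18y2 + 6y3 + 11y4 + 16y5

Subject to:
  C1: -y1 - 3y2 - y4 - 3y5 ≤ -5
  C2: -y1 - y2 - y3 - 3y5 ≤ -7
  y1, y2, y3, y4, y5 ≥ 0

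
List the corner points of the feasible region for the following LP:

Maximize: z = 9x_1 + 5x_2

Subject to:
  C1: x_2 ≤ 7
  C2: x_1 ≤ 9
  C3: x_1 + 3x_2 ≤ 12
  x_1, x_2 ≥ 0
Each vertex is the intersection of two constraint boundaries that also satisfies all remaining constraints:
  x_1 = 0 and x_2 = 0 → (0, 0)
  x_1 = 9 and x_2 = 0 → (9, 0)
  x_1 = 9 and x_1 + 3x_2 = 12 → (9, 1)
  x_1 + 3x_2 = 12 and x_1 = 0 → (0, 4)

Vertices: (0, 0), (9, 0), (9, 1), (0, 4)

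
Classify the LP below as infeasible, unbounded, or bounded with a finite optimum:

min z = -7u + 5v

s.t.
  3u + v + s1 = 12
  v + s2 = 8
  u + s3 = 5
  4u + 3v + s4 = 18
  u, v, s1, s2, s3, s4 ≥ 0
The point (4, 0) satisfies every constraint, so the LP is feasible; the constraints give u ≤ 5 and v ≤ 8, which with u, v ≥ 0 keep the feasible region inside a bounded box. A feasible, bounded LP attains a finite optimum at a vertex.

Evaluating z = -7u + 5v at each vertex:
  (0, 0): z = 0
  (4, 0): z = -28
  (3.6, 1.2): z = -19.2
  (0, 6): z = 30

The LP has an optimal solution: (4, 0) with z = -28.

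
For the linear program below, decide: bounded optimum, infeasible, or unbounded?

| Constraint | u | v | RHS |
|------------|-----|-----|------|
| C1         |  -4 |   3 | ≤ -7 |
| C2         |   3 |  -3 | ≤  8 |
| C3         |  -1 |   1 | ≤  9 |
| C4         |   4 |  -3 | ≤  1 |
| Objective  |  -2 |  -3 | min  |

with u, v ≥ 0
C4 requires 4u - 3v ≤ 1, while C1 (-4u + 3v ≤ -7) is equivalent to 4u - 3v ≥ 7. Together they would need 7 ≤ 4u - 3v ≤ 1, which is impossible since 7 > 1. No point satisfies all constraints.

Infeasible: no point satisfies all constraints simultaneously.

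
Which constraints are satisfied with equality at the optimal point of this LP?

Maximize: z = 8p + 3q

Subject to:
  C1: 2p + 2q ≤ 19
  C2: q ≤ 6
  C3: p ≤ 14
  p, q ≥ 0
Optimal: p = 9.5, q = 0
Slack at optimum:
  C1: slack = 0 (binding)
  C2: slack = 6
  C3: slack = 4.5
  p ≥ 0: p = 9.5
  q ≥ 0: q = 0 (binding)
Binding constraints: C1, q ≥ 0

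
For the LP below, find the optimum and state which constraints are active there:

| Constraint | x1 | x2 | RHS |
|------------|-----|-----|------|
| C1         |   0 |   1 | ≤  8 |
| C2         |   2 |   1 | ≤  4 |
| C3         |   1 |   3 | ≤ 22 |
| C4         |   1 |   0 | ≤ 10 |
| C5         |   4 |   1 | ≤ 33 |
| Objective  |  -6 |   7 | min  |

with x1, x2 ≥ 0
Optimal: x1 = 2, x2 = 0
Slack at optimum:
  C1: slack = 8
  C2: slack = 0 (binding)
  C3: slack = 20
  C4: slack = 8
  C5: slack = 25
  x1 ≥ 0: x1 = 2
  x2 ≥ 0: x2 = 0 (binding)
Binding constraints: C2, x2 ≥ 0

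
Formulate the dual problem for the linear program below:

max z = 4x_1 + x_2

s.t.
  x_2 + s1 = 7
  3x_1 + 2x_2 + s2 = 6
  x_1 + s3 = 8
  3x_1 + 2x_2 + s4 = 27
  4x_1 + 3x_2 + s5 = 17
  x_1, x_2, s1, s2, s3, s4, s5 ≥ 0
Minimize: z = 7y1 + 6y2 + 8y3 + 27y4 + 17y5

Subject to:
  C1: -3y2 - y3 - 3y4 - 4y5 ≤ -4
  C2: -y1 - 2y2 - 2y4 - 3y5 ≤ -1
  y1, y2, y3, y4, y5 ≥ 0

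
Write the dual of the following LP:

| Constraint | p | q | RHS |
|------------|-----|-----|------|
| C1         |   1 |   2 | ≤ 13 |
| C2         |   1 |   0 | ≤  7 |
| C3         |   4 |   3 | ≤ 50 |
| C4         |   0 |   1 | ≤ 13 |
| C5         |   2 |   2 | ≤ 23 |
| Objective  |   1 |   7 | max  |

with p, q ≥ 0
Minimize: z = 13y1 + 7y2 + 50y3 + 13y4 + 23y5

Subject to:
  C1: -y1 - y2 - 4y3 - 2y5 ≤ -1
  C2: -2y1 - 3y3 - y4 - 2y5 ≤ -7
  y1, y2, y3, y4, y5 ≥ 0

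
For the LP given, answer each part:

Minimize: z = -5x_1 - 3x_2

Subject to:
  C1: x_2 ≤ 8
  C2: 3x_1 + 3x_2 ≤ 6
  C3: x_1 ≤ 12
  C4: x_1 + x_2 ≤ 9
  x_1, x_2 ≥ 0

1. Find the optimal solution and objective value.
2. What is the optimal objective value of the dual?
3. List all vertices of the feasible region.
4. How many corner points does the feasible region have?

1. x_1 = 2, x_2 = 0, z = -10
2. -10 (by strong duality, equal to the primal optimum)
3. (0, 0), (2, 0), (0, 2)
4. 3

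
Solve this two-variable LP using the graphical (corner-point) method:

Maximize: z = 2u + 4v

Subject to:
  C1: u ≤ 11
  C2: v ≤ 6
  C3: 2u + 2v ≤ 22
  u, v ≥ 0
Each vertex is the intersection of two constraint boundaries that also satisfies all remaining constraints:
  u = 0 and v = 0 → (0, 0)
  u = 11 and 2u + 2v = 22 → (11, 0)
  v = 6 and 2u + 2v = 22 → (5, 6)
  v = 6 and u = 0 → (0, 6)

Evaluating z = 2u + 4v at each vertex:
  (0, 0): z = 0
  (11, 0): z = 22
  (5, 6): z = 34
  (0, 6): z = 24

The maximum is at (5, 6) with z = 34.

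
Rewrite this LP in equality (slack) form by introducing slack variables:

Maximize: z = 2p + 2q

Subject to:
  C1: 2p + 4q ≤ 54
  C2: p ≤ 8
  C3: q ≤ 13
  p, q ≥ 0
max z = 2p + 2q

s.t.
  2p + 4q + s1 = 54
  p + s2 = 8
  q + s3 = 13
  p, q, s1, s2, s3 ≥ 0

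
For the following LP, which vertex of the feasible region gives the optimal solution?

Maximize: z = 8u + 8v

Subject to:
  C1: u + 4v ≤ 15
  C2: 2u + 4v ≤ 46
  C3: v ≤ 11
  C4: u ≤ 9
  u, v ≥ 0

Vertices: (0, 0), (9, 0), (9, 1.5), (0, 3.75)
Evaluating z = 8u + 8v at each vertex:
  (0, 0): z = 0
  (9, 0): z = 72
  (9, 1.5): z = 84
  (0, 3.75): z = 30

The largest value is z = 84, attained at (9, 1.5).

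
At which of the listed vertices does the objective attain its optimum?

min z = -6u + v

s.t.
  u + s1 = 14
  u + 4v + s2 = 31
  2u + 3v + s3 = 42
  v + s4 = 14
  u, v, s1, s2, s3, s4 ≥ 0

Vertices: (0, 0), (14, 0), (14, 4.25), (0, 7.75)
Evaluating z = -6u + v at each vertex:
  (0, 0): z = 0
  (14, 0): z = -84
  (14, 4.25): z = -79.75
  (0, 7.75): z = 7.75

The smallest value is z = -84, attained at (14, 0).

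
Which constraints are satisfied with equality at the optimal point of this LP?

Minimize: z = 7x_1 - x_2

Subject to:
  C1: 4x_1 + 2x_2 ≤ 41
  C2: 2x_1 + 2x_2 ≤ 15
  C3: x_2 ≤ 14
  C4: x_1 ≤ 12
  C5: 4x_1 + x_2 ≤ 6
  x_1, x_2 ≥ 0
Optimal: x_1 = 0, x_2 = 6
Slack at optimum:
  C1: slack = 29
  C2: slack = 3
  C3: slack = 8
  C4: slack = 12
  C5: slack = 0 (binding)
  x_1 ≥ 0: x_1 = 0 (binding)
  x_2 ≥ 0: x_2 = 6
Binding constraints: C5, x_1 ≥ 0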